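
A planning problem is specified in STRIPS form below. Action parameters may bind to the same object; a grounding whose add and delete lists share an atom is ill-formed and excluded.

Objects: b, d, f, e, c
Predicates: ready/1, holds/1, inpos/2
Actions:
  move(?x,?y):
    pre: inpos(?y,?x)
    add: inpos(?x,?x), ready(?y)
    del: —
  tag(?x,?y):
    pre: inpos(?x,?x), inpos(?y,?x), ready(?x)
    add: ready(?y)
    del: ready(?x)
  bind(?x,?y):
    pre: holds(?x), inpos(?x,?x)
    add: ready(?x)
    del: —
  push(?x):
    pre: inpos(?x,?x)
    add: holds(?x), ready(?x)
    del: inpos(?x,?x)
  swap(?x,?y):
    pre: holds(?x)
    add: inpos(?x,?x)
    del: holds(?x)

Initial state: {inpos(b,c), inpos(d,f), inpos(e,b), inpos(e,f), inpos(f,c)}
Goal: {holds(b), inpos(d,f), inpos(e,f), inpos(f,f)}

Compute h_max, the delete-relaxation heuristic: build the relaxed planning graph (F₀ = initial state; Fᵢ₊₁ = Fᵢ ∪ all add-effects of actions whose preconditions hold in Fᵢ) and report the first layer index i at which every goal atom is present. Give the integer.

2

F0 = init (5 atoms)
F1 = F0 ∪ {inpos(b,b), inpos(c,c), inpos(f,f), ready(b), ready(d), ready(e), ready(f)}  (12 atoms)
F2 = F1 ∪ {holds(b), holds(c), holds(f), ready(c)}  (16 atoms)
goal ⊆ F2  ⇒  h_max = 2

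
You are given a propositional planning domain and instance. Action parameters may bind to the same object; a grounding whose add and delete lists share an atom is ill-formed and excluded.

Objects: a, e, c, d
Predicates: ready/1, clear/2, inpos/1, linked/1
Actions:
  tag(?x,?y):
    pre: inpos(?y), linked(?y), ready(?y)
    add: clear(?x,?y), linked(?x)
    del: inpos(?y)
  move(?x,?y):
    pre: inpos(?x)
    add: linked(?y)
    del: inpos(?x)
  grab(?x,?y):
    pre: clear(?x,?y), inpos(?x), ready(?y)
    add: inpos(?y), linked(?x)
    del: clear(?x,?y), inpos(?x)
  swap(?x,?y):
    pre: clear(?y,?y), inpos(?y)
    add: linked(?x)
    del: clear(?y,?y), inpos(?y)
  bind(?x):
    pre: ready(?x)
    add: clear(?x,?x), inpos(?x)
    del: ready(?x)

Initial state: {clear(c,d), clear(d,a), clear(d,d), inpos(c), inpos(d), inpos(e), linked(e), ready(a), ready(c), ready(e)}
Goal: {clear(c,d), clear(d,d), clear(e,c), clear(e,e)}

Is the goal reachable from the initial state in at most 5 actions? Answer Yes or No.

Yes

1. tag(e,e)  →  {clear(c,d), clear(d,a), clear(d,d), clear(e,e), inpos(c), inpos(d), linked(e), ready(a), ready(c), ready(e)}
2. move(d,c)  →  {clear(c,d), clear(d,a), clear(d,d), clear(e,e), inpos(c), linked(c), linked(e), ready(a), ready(c), ready(e)}
3. tag(e,c)  →  {clear(c,d), clear(d,a), clear(d,d), clear(e,c), clear(e,e), linked(c), linked(e), ready(a), ready(c), ready(e)}
optimal plan length = 3; 3 ≤ 5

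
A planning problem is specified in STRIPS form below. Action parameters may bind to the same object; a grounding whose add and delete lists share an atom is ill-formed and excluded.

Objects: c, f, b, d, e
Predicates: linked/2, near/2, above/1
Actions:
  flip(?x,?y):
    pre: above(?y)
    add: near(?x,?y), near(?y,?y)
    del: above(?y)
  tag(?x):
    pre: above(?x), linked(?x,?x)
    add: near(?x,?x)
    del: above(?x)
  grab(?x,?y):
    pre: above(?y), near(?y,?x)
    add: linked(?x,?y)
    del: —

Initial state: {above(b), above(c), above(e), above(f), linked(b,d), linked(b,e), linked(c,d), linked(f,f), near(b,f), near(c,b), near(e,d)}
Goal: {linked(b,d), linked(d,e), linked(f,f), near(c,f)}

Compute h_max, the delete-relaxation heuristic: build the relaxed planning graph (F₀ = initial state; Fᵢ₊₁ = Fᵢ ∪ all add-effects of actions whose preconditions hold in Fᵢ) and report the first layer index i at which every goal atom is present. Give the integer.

F0 = init (11 atoms)
F1 = F0 ∪ {linked(b,c), linked(d,e), linked(f,b), near(b,b), near(b,c), near(b,e), near(c,c), near(c,e), near(c,f), near(d,b), near(d,c), near(d,e), near(d,f), near(e,b), near(e,c), near(e,e), near(e,f), near(f,b), near(f,c), near(f,e), near(f,f)}  (32 atoms)
goal ⊆ F1  ⇒  h_max = 1

1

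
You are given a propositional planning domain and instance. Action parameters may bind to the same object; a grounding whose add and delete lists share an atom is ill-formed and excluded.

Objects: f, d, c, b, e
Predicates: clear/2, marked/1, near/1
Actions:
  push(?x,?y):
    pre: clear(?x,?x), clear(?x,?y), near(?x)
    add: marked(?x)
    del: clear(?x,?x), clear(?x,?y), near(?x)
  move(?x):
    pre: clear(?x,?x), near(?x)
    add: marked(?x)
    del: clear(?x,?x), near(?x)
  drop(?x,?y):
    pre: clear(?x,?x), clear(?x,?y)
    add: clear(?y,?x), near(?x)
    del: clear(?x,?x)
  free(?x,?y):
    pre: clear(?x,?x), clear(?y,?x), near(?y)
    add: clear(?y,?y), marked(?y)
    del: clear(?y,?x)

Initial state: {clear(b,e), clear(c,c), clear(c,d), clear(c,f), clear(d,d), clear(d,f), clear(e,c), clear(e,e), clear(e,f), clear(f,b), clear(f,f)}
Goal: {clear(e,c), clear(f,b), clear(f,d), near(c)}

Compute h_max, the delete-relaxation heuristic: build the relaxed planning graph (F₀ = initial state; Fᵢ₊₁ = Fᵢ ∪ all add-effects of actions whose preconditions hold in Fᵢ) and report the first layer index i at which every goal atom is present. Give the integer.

F0 = init (11 atoms)
F1 = F0 ∪ {clear(b,f), clear(c,e), clear(d,c), clear(f,c), clear(f,d), clear(f,e), near(c), near(d), near(e), near(f)}  (21 atoms)
goal ⊆ F1  ⇒  h_max = 1

1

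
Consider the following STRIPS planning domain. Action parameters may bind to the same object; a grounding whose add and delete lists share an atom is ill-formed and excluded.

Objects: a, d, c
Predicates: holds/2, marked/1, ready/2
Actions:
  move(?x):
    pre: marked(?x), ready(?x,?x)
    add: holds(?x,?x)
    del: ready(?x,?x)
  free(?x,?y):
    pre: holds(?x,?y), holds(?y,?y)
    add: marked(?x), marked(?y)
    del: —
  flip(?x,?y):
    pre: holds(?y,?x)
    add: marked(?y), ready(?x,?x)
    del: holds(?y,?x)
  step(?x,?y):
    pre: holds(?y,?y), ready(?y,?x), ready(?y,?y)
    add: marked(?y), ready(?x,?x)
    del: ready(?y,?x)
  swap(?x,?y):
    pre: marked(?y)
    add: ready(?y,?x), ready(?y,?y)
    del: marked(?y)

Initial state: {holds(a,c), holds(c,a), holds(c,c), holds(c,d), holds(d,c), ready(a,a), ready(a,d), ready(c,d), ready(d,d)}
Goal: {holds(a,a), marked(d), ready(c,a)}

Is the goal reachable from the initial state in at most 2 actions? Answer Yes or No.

1. free(a,c)  →  {holds(a,c), holds(c,a), holds(c,c), holds(c,d), holds(d,c), marked(a), marked(c), ready(a,a), ready(a,d), ready(c,d), ready(d,d)}
2. move(a)  →  {holds(a,a), holds(a,c), holds(c,a), holds(c,c), holds(c,d), holds(d,c), marked(a), marked(c), ready(a,d), ready(c,d), ready(d,d)}
3. free(d,c)  →  {holds(a,a), holds(a,c), holds(c,a), holds(c,c), holds(c,d), holds(d,c), marked(a), marked(c), marked(d), ready(a,d), ready(c,d), ready(d,d)}
4. swap(a,c)  →  {holds(a,a), holds(a,c), holds(c,a), holds(c,c), holds(c,d), holds(d,c), marked(a), marked(d), ready(a,d), ready(c,a), ready(c,c), ready(c,d), ready(d,d)}
optimal plan length = 4; 4 > 2

No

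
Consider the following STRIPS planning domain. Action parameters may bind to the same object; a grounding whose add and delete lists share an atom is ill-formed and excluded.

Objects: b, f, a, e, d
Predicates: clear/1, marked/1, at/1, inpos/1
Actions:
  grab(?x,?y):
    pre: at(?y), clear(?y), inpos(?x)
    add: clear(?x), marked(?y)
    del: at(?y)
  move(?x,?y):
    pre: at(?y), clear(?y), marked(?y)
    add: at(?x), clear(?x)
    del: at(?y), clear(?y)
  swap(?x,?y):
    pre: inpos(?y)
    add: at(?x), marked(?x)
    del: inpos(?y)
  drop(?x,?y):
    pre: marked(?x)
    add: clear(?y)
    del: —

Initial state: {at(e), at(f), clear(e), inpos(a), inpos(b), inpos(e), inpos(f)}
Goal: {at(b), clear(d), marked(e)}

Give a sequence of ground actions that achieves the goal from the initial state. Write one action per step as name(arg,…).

1. grab(b,e)  →  {at(f), clear(b), clear(e), inpos(a), inpos(b), inpos(e), inpos(f), marked(e)}
2. swap(b,b)  →  {at(b), at(f), clear(b), clear(e), inpos(a), inpos(e), inpos(f), marked(b), marked(e)}
3. drop(b,d)  →  {at(b), at(f), clear(b), clear(d), clear(e), inpos(a), inpos(e), inpos(f), marked(b), marked(e)}

grab(b,e); swap(b,b); drop(b,d)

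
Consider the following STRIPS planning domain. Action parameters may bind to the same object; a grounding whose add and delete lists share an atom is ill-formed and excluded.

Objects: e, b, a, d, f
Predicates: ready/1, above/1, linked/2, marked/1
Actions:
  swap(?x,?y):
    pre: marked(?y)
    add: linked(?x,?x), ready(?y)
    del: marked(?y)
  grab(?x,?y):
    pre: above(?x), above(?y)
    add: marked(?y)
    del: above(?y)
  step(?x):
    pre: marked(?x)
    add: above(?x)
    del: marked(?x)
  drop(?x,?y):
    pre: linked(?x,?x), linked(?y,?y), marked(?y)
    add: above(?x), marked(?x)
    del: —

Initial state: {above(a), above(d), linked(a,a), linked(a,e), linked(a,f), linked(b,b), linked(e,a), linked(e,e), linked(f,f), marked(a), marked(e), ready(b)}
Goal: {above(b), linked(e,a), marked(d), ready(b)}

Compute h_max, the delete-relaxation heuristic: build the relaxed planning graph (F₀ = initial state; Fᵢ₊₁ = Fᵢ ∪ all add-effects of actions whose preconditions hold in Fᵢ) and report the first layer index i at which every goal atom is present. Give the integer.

1

F0 = init (12 atoms)
F1 = F0 ∪ {above(b), above(e), above(f), linked(d,d), marked(b), marked(d), marked(f), ready(a), ready(e)}  (21 atoms)
goal ⊆ F1  ⇒  h_max = 1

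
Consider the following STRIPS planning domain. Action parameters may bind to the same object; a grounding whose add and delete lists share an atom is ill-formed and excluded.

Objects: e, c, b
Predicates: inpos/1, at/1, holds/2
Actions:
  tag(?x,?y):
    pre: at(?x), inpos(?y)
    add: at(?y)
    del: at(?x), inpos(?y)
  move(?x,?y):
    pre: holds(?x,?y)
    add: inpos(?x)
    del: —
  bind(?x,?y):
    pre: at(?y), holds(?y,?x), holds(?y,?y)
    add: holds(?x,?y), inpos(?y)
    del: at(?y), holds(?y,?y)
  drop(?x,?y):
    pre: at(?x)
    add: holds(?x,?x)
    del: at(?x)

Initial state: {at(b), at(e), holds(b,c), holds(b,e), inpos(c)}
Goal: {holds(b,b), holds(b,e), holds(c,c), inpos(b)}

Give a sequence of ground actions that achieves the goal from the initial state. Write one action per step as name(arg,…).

1. tag(e,c)  →  {at(b), at(c), holds(b,c), holds(b,e)}
2. move(b,e)  →  {at(b), at(c), holds(b,c), holds(b,e), inpos(b)}
3. drop(c,e)  →  {at(b), holds(b,c), holds(b,e), holds(c,c), inpos(b)}
4. drop(b,e)  →  {holds(b,b), holds(b,c), holds(b,e), holds(c,c), inpos(b)}

tag(e,c); move(b,e); drop(c,e); drop(b,e)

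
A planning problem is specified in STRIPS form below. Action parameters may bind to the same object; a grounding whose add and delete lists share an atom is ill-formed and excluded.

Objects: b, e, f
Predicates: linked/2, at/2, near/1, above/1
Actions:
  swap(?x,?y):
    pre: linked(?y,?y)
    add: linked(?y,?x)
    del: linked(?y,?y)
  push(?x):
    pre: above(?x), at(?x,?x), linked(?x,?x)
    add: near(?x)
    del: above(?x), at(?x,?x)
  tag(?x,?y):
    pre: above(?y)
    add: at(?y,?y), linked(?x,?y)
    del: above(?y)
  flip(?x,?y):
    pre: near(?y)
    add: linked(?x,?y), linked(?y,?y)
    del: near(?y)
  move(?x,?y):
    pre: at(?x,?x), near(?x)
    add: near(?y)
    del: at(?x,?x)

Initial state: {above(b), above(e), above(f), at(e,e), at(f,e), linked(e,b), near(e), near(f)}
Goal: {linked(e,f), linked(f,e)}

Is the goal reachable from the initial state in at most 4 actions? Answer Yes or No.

Yes

1. tag(e,f)  →  {above(b), above(e), at(e,e), at(f,e), at(f,f), linked(e,b), linked(e,f), near(e), near(f)}
2. tag(f,e)  →  {above(b), at(e,e), at(f,e), at(f,f), linked(e,b), linked(e,f), linked(f,e), near(e), near(f)}
optimal plan length = 2; 2 ≤ 4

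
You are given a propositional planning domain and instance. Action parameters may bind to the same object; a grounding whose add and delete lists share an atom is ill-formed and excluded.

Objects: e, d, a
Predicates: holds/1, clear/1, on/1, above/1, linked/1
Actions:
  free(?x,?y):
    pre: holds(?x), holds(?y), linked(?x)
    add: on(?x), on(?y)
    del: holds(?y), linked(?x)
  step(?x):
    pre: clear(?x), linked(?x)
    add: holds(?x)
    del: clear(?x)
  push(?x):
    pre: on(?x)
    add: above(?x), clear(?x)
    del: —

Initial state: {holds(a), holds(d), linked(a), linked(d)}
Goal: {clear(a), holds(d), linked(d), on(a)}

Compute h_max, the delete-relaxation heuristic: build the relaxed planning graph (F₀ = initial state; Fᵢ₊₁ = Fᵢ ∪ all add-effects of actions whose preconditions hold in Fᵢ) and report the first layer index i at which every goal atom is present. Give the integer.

F0 = init (4 atoms)
F1 = F0 ∪ {on(a), on(d)}  (6 atoms)
F2 = F1 ∪ {above(a), above(d), clear(a), clear(d)}  (10 atoms)
goal ⊆ F2  ⇒  h_max = 2

2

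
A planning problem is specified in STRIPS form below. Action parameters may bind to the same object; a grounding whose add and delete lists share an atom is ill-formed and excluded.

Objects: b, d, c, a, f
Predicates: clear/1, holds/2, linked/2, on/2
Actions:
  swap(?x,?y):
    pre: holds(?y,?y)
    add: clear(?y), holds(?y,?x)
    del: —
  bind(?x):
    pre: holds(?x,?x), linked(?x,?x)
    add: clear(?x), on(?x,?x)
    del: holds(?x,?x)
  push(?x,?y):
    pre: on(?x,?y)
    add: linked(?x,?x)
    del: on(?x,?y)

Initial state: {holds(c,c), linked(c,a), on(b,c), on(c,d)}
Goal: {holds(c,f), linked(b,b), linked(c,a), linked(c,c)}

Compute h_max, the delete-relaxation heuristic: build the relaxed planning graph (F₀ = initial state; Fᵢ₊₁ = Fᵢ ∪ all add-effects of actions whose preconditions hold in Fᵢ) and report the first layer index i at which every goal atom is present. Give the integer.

1

F0 = init (4 atoms)
F1 = F0 ∪ {clear(c), holds(c,a), holds(c,b), holds(c,d), holds(c,f), linked(b,b), linked(c,c)}  (11 atoms)
goal ⊆ F1  ⇒  h_max = 1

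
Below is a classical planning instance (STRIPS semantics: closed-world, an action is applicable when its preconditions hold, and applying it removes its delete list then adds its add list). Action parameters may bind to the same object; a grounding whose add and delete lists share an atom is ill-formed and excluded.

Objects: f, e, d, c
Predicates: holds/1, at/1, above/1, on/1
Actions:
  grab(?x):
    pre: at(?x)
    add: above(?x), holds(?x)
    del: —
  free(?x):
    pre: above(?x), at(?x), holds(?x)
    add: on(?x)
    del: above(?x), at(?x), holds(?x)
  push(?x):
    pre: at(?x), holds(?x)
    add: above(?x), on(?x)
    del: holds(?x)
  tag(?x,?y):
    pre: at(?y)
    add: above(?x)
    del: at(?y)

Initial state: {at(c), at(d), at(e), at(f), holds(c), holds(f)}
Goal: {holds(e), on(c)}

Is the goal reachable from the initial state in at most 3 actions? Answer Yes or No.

Yes

1. grab(e)  →  {above(e), at(c), at(d), at(e), at(f), holds(c), holds(e), holds(f)}
2. push(c)  →  {above(c), above(e), at(c), at(d), at(e), at(f), holds(e), holds(f), on(c)}
optimal plan length = 2; 2 ≤ 3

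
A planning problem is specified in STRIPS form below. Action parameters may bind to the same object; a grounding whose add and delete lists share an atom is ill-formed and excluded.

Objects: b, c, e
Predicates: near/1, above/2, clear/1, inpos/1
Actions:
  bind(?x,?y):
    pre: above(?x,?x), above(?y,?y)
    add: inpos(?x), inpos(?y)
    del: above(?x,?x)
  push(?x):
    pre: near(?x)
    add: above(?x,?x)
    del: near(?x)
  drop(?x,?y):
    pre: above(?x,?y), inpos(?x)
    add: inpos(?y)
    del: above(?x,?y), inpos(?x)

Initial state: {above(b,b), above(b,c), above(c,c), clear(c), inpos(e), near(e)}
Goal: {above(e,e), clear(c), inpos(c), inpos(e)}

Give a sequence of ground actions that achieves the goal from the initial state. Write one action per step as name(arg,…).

1. bind(b,c)  →  {above(b,c), above(c,c), clear(c), inpos(b), inpos(c), inpos(e), near(e)}
2. push(e)  →  {above(b,c), above(c,c), above(e,e), clear(c), inpos(b), inpos(c), inpos(e)}

bind(b,c); push(e)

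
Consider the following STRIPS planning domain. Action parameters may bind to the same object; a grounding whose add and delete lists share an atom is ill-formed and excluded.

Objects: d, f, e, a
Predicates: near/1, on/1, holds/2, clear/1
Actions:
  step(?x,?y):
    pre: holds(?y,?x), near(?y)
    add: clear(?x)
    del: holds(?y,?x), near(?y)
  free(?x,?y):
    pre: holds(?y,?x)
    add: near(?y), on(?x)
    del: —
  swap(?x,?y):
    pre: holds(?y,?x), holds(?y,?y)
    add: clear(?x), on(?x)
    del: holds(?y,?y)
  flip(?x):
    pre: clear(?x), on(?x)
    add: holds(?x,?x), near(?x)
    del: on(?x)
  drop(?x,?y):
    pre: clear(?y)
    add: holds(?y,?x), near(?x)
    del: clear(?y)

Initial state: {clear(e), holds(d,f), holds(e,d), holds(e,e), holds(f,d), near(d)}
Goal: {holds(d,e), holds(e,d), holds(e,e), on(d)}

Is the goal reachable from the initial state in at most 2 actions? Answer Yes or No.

No

1. free(d,f)  →  {clear(e), holds(d,f), holds(e,d), holds(e,e), holds(f,d), near(d), near(f), on(d)}
2. step(d,f)  →  {clear(d), clear(e), holds(d,f), holds(e,d), holds(e,e), near(d), on(d)}
3. drop(e,d)  →  {clear(e), holds(d,e), holds(d,f), holds(e,d), holds(e,e), near(d), near(e), on(d)}
optimal plan length = 3; 3 > 2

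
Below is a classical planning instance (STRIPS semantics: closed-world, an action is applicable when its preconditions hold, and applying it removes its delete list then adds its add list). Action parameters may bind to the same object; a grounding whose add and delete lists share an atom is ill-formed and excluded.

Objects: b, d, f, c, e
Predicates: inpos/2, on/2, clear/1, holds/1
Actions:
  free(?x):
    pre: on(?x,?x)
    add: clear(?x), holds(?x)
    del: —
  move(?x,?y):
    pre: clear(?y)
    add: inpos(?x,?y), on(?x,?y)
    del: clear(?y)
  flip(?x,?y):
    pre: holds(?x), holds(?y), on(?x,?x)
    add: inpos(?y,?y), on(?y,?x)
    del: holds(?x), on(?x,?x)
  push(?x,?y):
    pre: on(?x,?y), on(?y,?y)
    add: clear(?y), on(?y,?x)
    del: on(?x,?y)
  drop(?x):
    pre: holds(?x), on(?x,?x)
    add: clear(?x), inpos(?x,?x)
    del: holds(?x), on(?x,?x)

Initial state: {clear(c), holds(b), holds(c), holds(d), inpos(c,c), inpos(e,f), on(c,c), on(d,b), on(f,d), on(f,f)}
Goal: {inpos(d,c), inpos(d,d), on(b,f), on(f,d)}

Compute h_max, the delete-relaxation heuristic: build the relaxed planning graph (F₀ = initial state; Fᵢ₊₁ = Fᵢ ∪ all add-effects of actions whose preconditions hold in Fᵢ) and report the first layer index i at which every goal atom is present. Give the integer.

F0 = init (10 atoms)
F1 = F0 ∪ {clear(f), holds(f), inpos(b,b), inpos(b,c), inpos(d,c), inpos(d,d), inpos(e,c), inpos(f,c), on(b,c), on(d,c), on(e,c), on(f,c)}  (22 atoms)
F2 = F1 ∪ {inpos(b,f), inpos(c,f), inpos(d,f), inpos(f,f), on(b,f), on(c,b), on(c,d), on(c,e), on(c,f), on(d,f), on(e,f)}  (33 atoms)
goal ⊆ F2  ⇒  h_max = 2

2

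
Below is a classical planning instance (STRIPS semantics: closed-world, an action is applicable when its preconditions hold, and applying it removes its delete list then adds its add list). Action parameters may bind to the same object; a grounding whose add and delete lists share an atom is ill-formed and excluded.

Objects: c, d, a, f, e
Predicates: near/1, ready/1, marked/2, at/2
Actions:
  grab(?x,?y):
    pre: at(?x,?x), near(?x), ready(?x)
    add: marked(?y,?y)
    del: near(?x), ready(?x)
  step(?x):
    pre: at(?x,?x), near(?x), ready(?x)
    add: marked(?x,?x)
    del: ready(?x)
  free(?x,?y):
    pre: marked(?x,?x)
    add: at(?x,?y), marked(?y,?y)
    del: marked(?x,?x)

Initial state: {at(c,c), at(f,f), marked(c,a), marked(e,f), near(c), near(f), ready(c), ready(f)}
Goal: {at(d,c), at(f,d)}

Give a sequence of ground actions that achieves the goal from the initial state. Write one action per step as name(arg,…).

1. grab(c,f)  →  {at(c,c), at(f,f), marked(c,a), marked(e,f), marked(f,f), near(f), ready(f)}
2. free(f,d)  →  {at(c,c), at(f,d), at(f,f), marked(c,a), marked(d,d), marked(e,f), near(f), ready(f)}
3. free(d,c)  →  {at(c,c), at(d,c), at(f,d), at(f,f), marked(c,a), marked(c,c), marked(e,f), near(f), ready(f)}

grab(c,f); free(f,d); free(d,c)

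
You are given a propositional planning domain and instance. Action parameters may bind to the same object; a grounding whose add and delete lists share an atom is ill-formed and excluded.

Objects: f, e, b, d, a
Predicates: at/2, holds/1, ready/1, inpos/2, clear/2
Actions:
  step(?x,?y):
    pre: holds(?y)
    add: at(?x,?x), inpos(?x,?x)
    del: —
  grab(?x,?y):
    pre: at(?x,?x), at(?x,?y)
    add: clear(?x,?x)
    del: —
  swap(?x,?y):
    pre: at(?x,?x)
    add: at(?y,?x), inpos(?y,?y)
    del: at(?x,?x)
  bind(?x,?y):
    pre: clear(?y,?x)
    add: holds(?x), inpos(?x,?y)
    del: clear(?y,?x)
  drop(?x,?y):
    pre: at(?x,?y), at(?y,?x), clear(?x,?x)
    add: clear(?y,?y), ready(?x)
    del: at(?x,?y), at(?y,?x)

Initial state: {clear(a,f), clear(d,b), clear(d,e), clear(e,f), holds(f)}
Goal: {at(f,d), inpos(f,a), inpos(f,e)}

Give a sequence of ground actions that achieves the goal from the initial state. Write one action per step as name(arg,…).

1. step(d,f)  →  {at(d,d), clear(a,f), clear(d,b), clear(d,e), clear(e,f), holds(f), inpos(d,d)}
2. swap(d,f)  →  {at(f,d), clear(a,f), clear(d,b), clear(d,e), clear(e,f), holds(f), inpos(d,d), inpos(f,f)}
3. bind(f,e)  →  {at(f,d), clear(a,f), clear(d,b), clear(d,e), holds(f), inpos(d,d), inpos(f,e), inpos(f,f)}
4. bind(f,a)  →  {at(f,d), clear(d,b), clear(d,e), holds(f), inpos(d,d), inpos(f,a), inpos(f,e), inpos(f,f)}

step(d,f); swap(d,f); bind(f,e); bind(f,a)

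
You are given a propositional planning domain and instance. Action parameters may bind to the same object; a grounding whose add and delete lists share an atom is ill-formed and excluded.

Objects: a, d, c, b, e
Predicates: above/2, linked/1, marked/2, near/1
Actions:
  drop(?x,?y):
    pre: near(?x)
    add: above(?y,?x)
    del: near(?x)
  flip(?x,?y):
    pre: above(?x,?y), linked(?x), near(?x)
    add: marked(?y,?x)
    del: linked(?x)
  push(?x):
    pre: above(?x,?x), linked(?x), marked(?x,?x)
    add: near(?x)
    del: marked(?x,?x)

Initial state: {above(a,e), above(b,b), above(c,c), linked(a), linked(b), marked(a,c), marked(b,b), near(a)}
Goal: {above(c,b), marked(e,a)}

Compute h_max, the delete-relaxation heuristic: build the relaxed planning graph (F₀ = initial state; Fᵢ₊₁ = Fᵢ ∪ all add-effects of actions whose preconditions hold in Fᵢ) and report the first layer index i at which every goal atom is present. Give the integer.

F0 = init (8 atoms)
F1 = F0 ∪ {above(a,a), above(b,a), above(c,a), above(d,a), above(e,a), marked(e,a), near(b)}  (15 atoms)
F2 = F1 ∪ {above(a,b), above(c,b), above(d,b), above(e,b), marked(a,a), marked(a,b)}  (21 atoms)
goal ⊆ F2  ⇒  h_max = 2

2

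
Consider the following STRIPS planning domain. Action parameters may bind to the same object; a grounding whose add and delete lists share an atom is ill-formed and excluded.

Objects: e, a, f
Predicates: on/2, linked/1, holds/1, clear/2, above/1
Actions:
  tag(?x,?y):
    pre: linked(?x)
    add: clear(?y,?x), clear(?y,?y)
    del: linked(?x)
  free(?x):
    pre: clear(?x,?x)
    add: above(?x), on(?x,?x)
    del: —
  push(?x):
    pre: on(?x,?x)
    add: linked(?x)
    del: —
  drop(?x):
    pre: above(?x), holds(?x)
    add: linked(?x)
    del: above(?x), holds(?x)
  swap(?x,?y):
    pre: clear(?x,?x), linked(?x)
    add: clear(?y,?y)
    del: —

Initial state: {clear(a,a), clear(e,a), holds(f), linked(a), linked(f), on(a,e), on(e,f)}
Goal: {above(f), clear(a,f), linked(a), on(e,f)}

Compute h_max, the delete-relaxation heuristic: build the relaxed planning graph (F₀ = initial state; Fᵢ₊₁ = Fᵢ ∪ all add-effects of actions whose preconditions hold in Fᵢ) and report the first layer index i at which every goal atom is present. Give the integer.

2

F0 = init (7 atoms)
F1 = F0 ∪ {above(a), clear(a,f), clear(e,e), clear(e,f), clear(f,a), clear(f,f), on(a,a)}  (14 atoms)
F2 = F1 ∪ {above(e), above(f), on(e,e), on(f,f)}  (18 atoms)
goal ⊆ F2  ⇒  h_max = 2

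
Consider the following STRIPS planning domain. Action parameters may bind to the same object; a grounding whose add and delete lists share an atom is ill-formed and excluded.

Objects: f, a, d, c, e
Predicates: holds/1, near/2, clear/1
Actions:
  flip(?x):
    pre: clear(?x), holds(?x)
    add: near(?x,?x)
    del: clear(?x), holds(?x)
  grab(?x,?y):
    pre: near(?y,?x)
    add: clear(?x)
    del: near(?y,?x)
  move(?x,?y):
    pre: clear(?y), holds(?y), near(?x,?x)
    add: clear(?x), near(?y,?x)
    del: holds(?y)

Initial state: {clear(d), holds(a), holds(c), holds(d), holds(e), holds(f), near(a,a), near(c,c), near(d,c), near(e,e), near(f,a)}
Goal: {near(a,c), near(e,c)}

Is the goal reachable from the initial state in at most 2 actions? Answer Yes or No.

No

1. grab(a,f)  →  {clear(a), clear(d), holds(a), holds(c), holds(d), holds(e), holds(f), near(a,a), near(c,c), near(d,c), near(e,e)}
2. grab(e,e)  →  {clear(a), clear(d), clear(e), holds(a), holds(c), holds(d), holds(e), holds(f), near(a,a), near(c,c), near(d,c)}
3. move(c,a)  →  {clear(a), clear(c), clear(d), clear(e), holds(c), holds(d), holds(e), holds(f), near(a,a), near(a,c), near(c,c), near(d,c)}
4. move(c,e)  →  {clear(a), clear(c), clear(d), clear(e), holds(c), holds(d), holds(f), near(a,a), near(a,c), near(c,c), near(d,c), near(e,c)}
optimal plan length = 4; 4 > 2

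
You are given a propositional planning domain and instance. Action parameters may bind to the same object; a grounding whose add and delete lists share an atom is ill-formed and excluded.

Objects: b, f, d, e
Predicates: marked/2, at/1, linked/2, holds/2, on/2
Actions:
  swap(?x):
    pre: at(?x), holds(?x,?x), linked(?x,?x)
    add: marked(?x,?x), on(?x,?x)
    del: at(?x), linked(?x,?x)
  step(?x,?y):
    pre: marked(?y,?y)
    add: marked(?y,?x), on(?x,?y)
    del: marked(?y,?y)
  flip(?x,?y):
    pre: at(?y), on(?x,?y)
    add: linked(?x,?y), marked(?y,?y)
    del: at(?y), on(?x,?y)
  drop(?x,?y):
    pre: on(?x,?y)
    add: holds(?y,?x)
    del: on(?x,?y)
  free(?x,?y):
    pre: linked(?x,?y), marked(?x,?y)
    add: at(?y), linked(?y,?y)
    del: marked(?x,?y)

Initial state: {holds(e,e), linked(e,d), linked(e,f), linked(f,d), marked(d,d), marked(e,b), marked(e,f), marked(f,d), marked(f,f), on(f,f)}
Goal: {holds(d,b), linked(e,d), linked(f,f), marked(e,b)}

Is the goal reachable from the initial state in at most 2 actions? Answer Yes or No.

No

1. step(b,d)  →  {holds(e,e), linked(e,d), linked(e,f), linked(f,d), marked(d,b), marked(e,b), marked(e,f), marked(f,d), marked(f,f), on(b,d), on(f,f)}
2. drop(b,d)  →  {holds(d,b), holds(e,e), linked(e,d), linked(e,f), linked(f,d), marked(d,b), marked(e,b), marked(e,f), marked(f,d), marked(f,f), on(f,f)}
3. free(e,f)  →  {at(f), holds(d,b), holds(e,e), linked(e,d), linked(e,f), linked(f,d), linked(f,f), marked(d,b), marked(e,b), marked(f,d), marked(f,f), on(f,f)}
optimal plan length = 3; 3 > 2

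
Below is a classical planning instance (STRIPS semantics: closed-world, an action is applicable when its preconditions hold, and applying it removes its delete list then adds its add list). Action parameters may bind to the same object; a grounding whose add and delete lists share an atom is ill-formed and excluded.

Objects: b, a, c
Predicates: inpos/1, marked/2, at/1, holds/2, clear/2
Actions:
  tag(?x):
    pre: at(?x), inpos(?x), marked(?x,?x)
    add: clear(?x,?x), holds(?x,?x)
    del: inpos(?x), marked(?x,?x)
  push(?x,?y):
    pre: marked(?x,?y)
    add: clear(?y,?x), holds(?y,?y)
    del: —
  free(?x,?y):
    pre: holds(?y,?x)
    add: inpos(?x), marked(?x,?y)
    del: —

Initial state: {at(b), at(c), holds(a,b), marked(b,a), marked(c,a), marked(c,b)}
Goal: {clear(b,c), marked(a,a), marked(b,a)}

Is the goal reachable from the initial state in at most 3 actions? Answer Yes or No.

1. push(b,a)  →  {at(b), at(c), clear(a,b), holds(a,a), holds(a,b), marked(b,a), marked(c,a), marked(c,b)}
2. push(c,b)  →  {at(b), at(c), clear(a,b), clear(b,c), holds(a,a), holds(a,b), holds(b,b), marked(b,a), marked(c,a), marked(c,b)}
3. free(a,a)  →  {at(b), at(c), clear(a,b), clear(b,c), holds(a,a), holds(a,b), holds(b,b), inpos(a), marked(a,a), marked(b,a), marked(c,a), marked(c,b)}
optimal plan length = 3; 3 ≤ 3

Yes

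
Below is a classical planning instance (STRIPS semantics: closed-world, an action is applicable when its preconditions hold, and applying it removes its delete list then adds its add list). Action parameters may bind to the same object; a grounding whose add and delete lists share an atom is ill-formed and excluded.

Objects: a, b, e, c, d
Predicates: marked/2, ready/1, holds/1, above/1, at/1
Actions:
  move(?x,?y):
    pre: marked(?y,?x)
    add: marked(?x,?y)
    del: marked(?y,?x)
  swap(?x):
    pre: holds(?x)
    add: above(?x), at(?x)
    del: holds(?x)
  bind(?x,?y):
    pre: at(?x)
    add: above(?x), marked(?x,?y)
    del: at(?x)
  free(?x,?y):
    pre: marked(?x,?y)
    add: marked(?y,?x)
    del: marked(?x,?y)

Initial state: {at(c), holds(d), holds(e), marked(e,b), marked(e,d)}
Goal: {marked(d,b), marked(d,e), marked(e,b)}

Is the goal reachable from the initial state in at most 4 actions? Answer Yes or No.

1. move(d,e)  →  {at(c), holds(d), holds(e), marked(d,e), marked(e,b)}
2. swap(d)  →  {above(d), at(c), at(d), holds(e), marked(d,e), marked(e,b)}
3. bind(d,b)  →  {above(d), at(c), holds(e), marked(d,b), marked(d,e), marked(e,b)}
optimal plan length = 3; 3 ≤ 4

Yes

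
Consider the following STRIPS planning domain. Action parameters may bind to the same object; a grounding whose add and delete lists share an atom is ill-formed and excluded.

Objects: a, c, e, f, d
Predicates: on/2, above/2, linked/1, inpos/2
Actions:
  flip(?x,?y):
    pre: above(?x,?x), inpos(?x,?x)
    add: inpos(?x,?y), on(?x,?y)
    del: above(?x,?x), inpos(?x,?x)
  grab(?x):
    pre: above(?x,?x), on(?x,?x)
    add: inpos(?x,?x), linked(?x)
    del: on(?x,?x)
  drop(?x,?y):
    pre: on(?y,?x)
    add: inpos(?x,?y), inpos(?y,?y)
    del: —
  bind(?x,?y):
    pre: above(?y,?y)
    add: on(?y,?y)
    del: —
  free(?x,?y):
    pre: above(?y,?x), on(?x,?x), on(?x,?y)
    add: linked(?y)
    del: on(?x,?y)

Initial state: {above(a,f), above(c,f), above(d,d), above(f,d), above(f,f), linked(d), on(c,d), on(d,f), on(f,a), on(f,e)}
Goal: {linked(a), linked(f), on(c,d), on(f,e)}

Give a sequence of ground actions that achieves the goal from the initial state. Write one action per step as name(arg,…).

bind(a,f); free(f,a); grab(f)

1. bind(a,f)  →  {above(a,f), above(c,f), above(d,d), above(f,d), above(f,f), linked(d), on(c,d), on(d,f), on(f,a), on(f,e), on(f,f)}
2. free(f,a)  →  {above(a,f), above(c,f), above(d,d), above(f,d), above(f,f), linked(a), linked(d), on(c,d), on(d,f), on(f,e), on(f,f)}
3. grab(f)  →  {above(a,f), above(c,f), above(d,d), above(f,d), above(f,f), inpos(f,f), linked(a), linked(d), linked(f), on(c,d), on(d,f), on(f,e)}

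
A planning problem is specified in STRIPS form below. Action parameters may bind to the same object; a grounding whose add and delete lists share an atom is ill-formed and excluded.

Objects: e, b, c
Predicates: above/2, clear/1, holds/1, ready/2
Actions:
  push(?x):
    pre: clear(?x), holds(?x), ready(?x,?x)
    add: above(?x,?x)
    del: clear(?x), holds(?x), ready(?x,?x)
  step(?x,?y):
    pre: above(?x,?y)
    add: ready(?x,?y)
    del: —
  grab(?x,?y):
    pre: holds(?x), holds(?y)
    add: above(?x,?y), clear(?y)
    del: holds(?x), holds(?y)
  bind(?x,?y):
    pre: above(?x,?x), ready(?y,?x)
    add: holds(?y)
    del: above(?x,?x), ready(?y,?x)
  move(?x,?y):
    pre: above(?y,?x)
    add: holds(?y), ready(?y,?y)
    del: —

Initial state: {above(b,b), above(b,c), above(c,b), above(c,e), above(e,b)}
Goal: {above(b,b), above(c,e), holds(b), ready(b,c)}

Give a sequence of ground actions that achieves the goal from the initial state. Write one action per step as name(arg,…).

step(b,c); move(b,b)

1. step(b,c)  →  {above(b,b), above(b,c), above(c,b), above(c,e), above(e,b), ready(b,c)}
2. move(b,b)  →  {above(b,b), above(b,c), above(c,b), above(c,e), above(e,b), holds(b), ready(b,b), ready(b,c)}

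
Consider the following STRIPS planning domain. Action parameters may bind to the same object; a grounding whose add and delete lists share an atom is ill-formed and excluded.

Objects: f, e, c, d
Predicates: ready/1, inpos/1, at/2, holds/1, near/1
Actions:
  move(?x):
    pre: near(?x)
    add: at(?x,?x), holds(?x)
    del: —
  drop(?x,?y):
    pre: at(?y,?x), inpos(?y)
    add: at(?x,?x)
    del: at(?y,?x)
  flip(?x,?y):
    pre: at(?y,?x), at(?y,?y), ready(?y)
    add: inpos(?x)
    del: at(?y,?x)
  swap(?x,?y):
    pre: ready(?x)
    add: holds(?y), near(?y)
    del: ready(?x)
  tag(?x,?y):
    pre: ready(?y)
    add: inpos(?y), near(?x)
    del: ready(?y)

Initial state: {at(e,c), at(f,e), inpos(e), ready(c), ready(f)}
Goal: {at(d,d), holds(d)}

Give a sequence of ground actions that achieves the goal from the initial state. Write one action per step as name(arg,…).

swap(f,d); move(d)

1. swap(f,d)  →  {at(e,c), at(f,e), holds(d), inpos(e), near(d), ready(c)}
2. move(d)  →  {at(d,d), at(e,c), at(f,e), holds(d), inpos(e), near(d), ready(c)}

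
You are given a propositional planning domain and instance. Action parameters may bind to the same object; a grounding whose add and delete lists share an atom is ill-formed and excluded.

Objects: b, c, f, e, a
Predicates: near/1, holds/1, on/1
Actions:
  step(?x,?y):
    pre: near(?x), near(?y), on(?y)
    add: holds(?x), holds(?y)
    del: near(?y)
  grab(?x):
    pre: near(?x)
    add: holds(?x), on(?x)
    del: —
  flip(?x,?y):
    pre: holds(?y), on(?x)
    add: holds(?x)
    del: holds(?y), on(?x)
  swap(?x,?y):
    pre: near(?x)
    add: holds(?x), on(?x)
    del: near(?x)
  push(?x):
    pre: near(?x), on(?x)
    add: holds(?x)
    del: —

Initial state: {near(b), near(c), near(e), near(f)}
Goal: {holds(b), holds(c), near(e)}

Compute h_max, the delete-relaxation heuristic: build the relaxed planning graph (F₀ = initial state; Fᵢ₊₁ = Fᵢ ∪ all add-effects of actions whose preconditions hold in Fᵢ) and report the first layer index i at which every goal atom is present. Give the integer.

F0 = init (4 atoms)
F1 = F0 ∪ {holds(b), holds(c), holds(e), holds(f), on(b), on(c), on(e), on(f)}  (12 atoms)
goal ⊆ F1  ⇒  h_max = 1

1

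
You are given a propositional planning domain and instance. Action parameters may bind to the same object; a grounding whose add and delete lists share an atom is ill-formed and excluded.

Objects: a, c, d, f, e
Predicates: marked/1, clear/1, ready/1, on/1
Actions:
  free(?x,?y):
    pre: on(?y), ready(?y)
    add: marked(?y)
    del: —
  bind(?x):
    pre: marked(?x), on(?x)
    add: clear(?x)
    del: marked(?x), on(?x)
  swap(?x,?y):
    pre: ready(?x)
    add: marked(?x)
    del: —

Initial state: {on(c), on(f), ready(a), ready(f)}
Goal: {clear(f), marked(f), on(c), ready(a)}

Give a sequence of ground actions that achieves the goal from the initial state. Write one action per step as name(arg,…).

1. free(a,f)  →  {marked(f), on(c), on(f), ready(a), ready(f)}
2. bind(f)  →  {clear(f), on(c), ready(a), ready(f)}
3. swap(f,a)  →  {clear(f), marked(f), on(c), ready(a), ready(f)}

free(a,f); bind(f); swap(f,a)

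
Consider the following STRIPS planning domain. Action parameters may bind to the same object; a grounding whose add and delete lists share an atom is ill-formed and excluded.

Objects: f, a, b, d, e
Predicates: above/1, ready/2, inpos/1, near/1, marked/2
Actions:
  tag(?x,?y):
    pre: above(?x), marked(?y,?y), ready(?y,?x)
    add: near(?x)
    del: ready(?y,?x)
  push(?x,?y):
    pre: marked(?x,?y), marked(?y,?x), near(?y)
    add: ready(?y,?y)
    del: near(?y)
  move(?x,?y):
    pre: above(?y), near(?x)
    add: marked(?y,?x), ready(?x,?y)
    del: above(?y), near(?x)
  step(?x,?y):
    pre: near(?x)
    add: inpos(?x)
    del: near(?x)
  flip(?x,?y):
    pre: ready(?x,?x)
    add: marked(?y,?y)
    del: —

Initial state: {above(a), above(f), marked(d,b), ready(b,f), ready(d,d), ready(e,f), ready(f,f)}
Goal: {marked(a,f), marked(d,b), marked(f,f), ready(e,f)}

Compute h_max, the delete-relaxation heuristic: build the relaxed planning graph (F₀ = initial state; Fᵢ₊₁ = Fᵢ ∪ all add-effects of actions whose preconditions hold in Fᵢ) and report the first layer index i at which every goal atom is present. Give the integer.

3

F0 = init (7 atoms)
F1 = F0 ∪ {marked(a,a), marked(b,b), marked(d,d), marked(e,e), marked(f,f)}  (12 atoms)
F2 = F1 ∪ {near(f)}  (13 atoms)
F3 = F2 ∪ {inpos(f), marked(a,f), ready(f,a)}  (16 atoms)
goal ⊆ F3  ⇒  h_max = 3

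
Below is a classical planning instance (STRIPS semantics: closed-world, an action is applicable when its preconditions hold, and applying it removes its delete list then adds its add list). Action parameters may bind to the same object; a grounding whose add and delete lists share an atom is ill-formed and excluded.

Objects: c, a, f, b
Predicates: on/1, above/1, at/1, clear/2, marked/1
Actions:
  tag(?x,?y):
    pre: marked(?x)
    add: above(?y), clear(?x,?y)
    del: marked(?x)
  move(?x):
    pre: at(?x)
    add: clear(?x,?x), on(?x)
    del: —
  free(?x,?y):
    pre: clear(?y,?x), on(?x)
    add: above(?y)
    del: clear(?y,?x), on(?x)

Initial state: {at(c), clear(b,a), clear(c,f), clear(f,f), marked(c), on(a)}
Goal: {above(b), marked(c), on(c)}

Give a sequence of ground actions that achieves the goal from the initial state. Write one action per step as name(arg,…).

1. move(c)  →  {at(c), clear(b,a), clear(c,c), clear(c,f), clear(f,f), marked(c), on(a), on(c)}
2. free(a,b)  →  {above(b), at(c), clear(c,c), clear(c,f), clear(f,f), marked(c), on(c)}

move(c); free(a,b)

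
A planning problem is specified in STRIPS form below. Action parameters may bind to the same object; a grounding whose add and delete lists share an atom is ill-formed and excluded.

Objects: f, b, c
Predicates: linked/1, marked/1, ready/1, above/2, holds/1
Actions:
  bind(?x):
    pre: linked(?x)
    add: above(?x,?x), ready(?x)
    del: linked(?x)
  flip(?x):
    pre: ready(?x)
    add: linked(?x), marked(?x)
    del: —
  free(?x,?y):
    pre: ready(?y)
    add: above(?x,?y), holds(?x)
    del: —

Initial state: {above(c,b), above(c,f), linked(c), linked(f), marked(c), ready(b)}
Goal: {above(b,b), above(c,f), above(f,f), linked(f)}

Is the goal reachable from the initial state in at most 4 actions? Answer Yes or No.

Yes

1. bind(f)  →  {above(c,b), above(c,f), above(f,f), linked(c), marked(c), ready(b), ready(f)}
2. flip(f)  →  {above(c,b), above(c,f), above(f,f), linked(c), linked(f), marked(c), marked(f), ready(b), ready(f)}
3. free(b,b)  →  {above(b,b), above(c,b), above(c,f), above(f,f), holds(b), linked(c), linked(f), marked(c), marked(f), ready(b), ready(f)}
optimal plan length = 3; 3 ≤ 4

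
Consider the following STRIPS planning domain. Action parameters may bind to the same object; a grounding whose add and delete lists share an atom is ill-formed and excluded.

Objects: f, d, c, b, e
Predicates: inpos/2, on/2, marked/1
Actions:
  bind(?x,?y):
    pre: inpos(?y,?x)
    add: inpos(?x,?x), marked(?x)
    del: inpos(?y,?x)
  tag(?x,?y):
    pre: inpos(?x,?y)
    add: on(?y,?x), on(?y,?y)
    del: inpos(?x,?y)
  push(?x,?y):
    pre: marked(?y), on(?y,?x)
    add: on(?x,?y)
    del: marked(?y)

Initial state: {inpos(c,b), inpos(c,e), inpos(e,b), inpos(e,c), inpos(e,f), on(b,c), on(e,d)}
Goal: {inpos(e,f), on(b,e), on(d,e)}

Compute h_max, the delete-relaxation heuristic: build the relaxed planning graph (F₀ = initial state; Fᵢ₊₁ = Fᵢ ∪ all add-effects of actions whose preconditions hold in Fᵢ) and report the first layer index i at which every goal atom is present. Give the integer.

2

F0 = init (7 atoms)
F1 = F0 ∪ {inpos(b,b), inpos(c,c), inpos(e,e), inpos(f,f), marked(b), marked(c), marked(e), marked(f), on(b,b), on(b,e), on(c,c), on(c,e), on(e,c), on(e,e), on(f,e), on(f,f)}  (23 atoms)
F2 = F1 ∪ {on(c,b), on(d,e), on(e,b), on(e,f)}  (27 atoms)
goal ⊆ F2  ⇒  h_max = 2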